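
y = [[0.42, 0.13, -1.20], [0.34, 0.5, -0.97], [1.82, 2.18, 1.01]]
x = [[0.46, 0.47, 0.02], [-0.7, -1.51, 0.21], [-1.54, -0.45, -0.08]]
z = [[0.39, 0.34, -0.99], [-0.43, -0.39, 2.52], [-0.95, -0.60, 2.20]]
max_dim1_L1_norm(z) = 3.75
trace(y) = 1.93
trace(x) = -1.13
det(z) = -0.13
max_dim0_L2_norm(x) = 1.75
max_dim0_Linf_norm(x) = 1.54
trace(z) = 2.20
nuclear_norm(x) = 3.24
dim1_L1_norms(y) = [1.75, 1.81, 5.01]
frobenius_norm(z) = 3.75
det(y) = 1.03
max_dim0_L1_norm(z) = 5.71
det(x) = -0.12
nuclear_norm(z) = 4.26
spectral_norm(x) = 2.21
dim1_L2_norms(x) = [0.66, 1.68, 1.61]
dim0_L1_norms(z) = [1.77, 1.33, 5.71]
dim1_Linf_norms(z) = [0.99, 2.52, 2.2]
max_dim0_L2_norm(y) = 2.24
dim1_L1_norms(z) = [1.72, 3.34, 3.75]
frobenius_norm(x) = 2.41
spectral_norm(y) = 3.03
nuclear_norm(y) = 4.91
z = x @ y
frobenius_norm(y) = 3.47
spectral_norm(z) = 3.72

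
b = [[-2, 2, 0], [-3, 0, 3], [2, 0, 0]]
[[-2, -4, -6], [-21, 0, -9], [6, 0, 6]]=b @ [[3, 0, 3], [2, -2, 0], [-4, 0, 0]]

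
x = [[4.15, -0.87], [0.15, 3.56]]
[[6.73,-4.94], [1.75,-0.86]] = x@[[1.71,-1.23], [0.42,-0.19]]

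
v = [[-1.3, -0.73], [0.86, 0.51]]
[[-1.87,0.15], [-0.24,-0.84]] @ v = [[2.56, 1.44], [-0.41, -0.25]]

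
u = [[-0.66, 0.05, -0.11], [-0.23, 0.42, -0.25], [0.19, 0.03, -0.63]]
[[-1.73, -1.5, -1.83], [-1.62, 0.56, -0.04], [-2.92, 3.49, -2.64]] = u @ [[1.78, 3.06, 2.25],[0.21, 0.26, 4.14],[5.18, -4.61, 5.06]]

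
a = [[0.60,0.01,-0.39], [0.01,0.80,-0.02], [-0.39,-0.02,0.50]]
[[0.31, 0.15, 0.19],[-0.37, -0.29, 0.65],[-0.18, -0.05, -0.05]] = a@[[0.57, 0.37, 0.52], [-0.47, -0.36, 0.82], [0.06, 0.17, 0.34]]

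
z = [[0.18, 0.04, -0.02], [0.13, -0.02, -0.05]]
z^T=[[0.18, 0.13], [0.04, -0.02], [-0.02, -0.05]]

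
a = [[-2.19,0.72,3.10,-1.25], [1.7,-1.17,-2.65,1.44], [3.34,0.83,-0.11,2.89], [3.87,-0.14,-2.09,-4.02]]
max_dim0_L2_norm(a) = 5.82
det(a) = -37.29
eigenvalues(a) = [(-4.39+3.44j), (-4.39-3.44j), (1.91+0j), (-0.63+0j)]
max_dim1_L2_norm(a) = 5.96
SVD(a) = [[-0.52, -0.26, 0.41, 0.7], [0.43, 0.29, -0.48, 0.71], [0.36, 0.57, 0.74, 0.04], [0.65, -0.72, 0.23, 0.07]] @ diag([6.973054700351594, 5.302591439506232, 2.952632487794276, 0.3416043963440748]) @ [[0.8, -0.09, -0.59, -0.04], [0.03, 0.01, -0.03, 1.0], [0.56, 0.49, 0.67, -0.00], [0.23, -0.87, 0.44, 0.01]]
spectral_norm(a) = 6.97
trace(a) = -7.49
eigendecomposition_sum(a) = [[(-1.66+0.72j),(0.08-0.05j),1.18-0.36j,-0.75-1.55j], [1.53-0.79j,(-0.08+0.05j),-1.10+0.42j,0.81+1.42j], [0.77-1.28j,-0.03+0.07j,-0.62+0.81j,1.25+0.69j], [1.86+2.21j,-0.11-0.11j,(-1.09-1.64j),(-2.03+1.86j)]] + [[-1.66-0.72j, (0.08+0.05j), 1.18+0.36j, -0.75+1.55j], [(1.53+0.79j), (-0.08-0.05j), (-1.1-0.42j), (0.81-1.42j)], [(0.77+1.28j), -0.03-0.07j, (-0.62-0.81j), 1.25-0.69j], [(1.86-2.21j), -0.11+0.11j, -1.09+1.64j, -2.03-1.86j]] + [[1.03-0.00j, (0.43+0j), 0.75+0.00j, 0.25+0.00j], [-0.73+0.00j, (-0.31-0j), (-0.54-0j), -0.18-0.00j], [(1.59-0j), (0.66+0j), 1.16+0.00j, (0.39+0j)], [0.13-0.00j, (0.05+0j), 0.10+0.00j, 0.03+0.00j]] + [[0.11+0.00j, 0.12-0.00j, (-0.01-0j), 0.00-0.00j], [-0.62-0.00j, (-0.71+0j), 0.08+0.00j, -0.01+0.00j], [0.21+0.00j, (0.23-0j), (-0.03-0j), 0.00-0.00j], [0.02+0.00j, 0.02-0.00j, -0.00-0.00j, -0j]]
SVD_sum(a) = [[-2.88, 0.34, 2.13, 0.15],[2.38, -0.28, -1.76, -0.12],[2.03, -0.24, -1.50, -0.1],[3.61, -0.43, -2.67, -0.19]] + [[-0.04, -0.01, 0.04, -1.40], [0.05, 0.01, -0.04, 1.56], [0.1, 0.02, -0.08, 3.0], [-0.12, -0.03, 0.11, -3.83]] + [[0.68, 0.6, 0.82, -0.0], [-0.79, -0.69, -0.95, 0.00], [1.21, 1.06, 1.47, -0.01], [0.38, 0.33, 0.46, -0.0]] + [[0.05, -0.21, 0.11, 0.0],[0.05, -0.21, 0.11, 0.0],[0.0, -0.01, 0.01, 0.00],[0.01, -0.02, 0.01, 0.00]]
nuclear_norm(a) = 15.57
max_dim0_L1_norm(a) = 11.1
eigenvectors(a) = [[(0.13-0.42j), (0.13+0.42j), (0.51+0j), 0.16+0.00j], [(-0.09+0.41j), -0.09-0.41j, -0.36+0.00j, -0.94+0.00j], [0.12+0.35j, 0.12-0.35j, (0.78+0j), (0.31+0j)], [-0.70+0.00j, (-0.7-0j), (0.06+0j), 0.03+0.00j]]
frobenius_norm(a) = 9.25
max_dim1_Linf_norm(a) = 4.02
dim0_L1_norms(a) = [11.1, 2.86, 7.95, 9.6]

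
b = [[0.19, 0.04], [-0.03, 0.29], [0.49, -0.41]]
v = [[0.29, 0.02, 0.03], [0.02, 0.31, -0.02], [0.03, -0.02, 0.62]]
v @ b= [[0.07,0.01], [-0.02,0.1], [0.31,-0.26]]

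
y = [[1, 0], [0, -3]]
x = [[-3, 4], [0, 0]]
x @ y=[[-3, -12], [0, 0]]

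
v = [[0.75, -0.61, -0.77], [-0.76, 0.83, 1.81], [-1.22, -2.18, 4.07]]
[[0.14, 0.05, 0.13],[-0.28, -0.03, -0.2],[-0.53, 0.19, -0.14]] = v@[[0.04, 0.05, 0.07], [-0.02, -0.06, -0.07], [-0.13, 0.03, -0.05]]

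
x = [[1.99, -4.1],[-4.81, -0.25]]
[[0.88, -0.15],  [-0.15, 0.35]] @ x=[[2.47,-3.57], [-1.98,0.53]]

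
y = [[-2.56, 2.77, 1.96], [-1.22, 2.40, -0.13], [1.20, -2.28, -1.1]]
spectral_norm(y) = 5.59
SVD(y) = [[-0.75, 0.52, 0.41], [-0.44, -0.85, 0.28], [0.5, 0.03, 0.87]] @ diag([5.591863903295804, 1.3138129741203246, 0.43214992311758876]) @ [[0.55, -0.76, -0.35], [-0.19, -0.52, 0.83], [-0.82, -0.39, -0.43]]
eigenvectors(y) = [[0.29, 0.9, 0.86], [0.82, 0.2, 0.37], [-0.49, -0.38, 0.35]]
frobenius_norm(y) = 5.76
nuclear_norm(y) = 7.34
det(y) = 3.17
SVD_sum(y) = [[-2.29,  3.19,  1.47], [-1.33,  1.86,  0.86], [1.51,  -2.11,  -0.97]] + [[-0.13,-0.35,0.57],  [0.21,0.58,-0.94],  [-0.01,-0.02,0.03]] + [[-0.15, -0.07, -0.08], [-0.10, -0.05, -0.05], [-0.31, -0.15, -0.16]]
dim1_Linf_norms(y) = [2.77, 2.4, 2.28]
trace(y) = -1.26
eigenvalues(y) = [2.05, -2.75, -0.56]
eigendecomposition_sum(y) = [[-0.23, 0.7, -0.17], [-0.65, 1.99, -0.49], [0.39, -1.18, 0.29]] + [[-2.14, 2.37, 2.74], [-0.49, 0.54, 0.62], [0.89, -0.98, -1.14]] + [[-0.19, -0.30, -0.61], [-0.08, -0.13, -0.26], [-0.08, -0.12, -0.25]]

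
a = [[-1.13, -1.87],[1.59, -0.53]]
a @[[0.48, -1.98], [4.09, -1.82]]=[[-8.19,5.64], [-1.40,-2.18]]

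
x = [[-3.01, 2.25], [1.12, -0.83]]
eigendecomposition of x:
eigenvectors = [[-0.94,-0.6], [0.35,-0.8]]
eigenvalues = [-3.85, 0.01]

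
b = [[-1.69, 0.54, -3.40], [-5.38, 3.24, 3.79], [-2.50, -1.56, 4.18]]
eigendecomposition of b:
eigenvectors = [[-0.80+0.00j, 0.09+0.19j, 0.09-0.19j], [-0.46+0.00j, -0.88+0.00j, -0.88-0.00j], [(-0.38+0j), (-0.14-0.41j), -0.14+0.41j]]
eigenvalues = [(-2.99+0j), (4.36+2.9j), (4.36-2.9j)]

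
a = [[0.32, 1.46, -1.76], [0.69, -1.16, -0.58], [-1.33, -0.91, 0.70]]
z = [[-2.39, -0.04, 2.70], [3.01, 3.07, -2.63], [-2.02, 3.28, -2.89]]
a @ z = [[7.18,-1.3,2.11], [-3.97,-5.49,6.59], [-0.97,-0.44,-3.22]]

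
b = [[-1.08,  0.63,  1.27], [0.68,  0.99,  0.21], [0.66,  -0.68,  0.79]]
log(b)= [[0.46+2.52j, -0.23-0.92j, (0.03-1.23j)], [(0.08-0.58j), 0.26+0.21j, (0.4+0.28j)], [-0.15-0.84j, (-0.3+0.31j), 0.26+0.41j]]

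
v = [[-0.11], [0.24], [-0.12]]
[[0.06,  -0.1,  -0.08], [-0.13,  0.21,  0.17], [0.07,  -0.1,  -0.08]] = v@ [[-0.56, 0.87, 0.7]]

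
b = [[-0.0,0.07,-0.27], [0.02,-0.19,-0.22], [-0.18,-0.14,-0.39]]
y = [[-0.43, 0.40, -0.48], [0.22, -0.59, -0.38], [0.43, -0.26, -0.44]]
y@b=[[0.09, -0.04, 0.22], [0.06, 0.18, 0.22], [0.07, 0.14, 0.11]]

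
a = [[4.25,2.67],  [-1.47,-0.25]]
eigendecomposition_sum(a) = [[4.77, 3.84], [-2.11, -1.7]] + [[-0.52, -1.17], [0.64, 1.45]]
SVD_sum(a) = [[4.32,  2.54], [-1.20,  -0.71]] + [[-0.07, 0.13], [-0.27, 0.46]]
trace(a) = 4.00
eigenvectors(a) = [[0.91, -0.63], [-0.41, 0.78]]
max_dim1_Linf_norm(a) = 4.25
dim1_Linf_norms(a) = [4.25, 1.47]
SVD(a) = [[-0.96, 0.27],[0.27, 0.96]] @ diag([5.206976426354328, 0.5497240174763213]) @ [[-0.86, -0.51],  [-0.51, 0.86]]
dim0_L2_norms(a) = [4.5, 2.68]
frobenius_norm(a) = 5.24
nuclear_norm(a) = 5.76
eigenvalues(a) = [3.07, 0.93]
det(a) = 2.86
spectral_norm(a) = 5.21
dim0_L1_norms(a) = [5.72, 2.92]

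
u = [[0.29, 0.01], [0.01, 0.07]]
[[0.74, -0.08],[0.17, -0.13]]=u @ [[2.49, -0.20], [2.07, -1.85]]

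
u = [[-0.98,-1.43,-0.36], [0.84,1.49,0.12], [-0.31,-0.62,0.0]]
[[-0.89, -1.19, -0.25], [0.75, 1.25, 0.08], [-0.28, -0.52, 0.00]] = u @ [[0.81, 0.04, 0.1], [0.04, 0.82, -0.05], [0.10, -0.05, 0.62]]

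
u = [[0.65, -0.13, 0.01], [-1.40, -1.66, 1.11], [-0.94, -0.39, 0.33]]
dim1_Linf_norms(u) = [0.65, 1.66, 0.94]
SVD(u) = [[-0.13, -0.78, 0.61], [0.92, -0.33, -0.23], [0.38, 0.53, 0.76]] @ diag([2.6458151652223494, 0.7289987155615064, 0.004794182840113351]) @ [[-0.65, -0.62, 0.43], [-0.75, 0.60, -0.27], [0.09, 0.5, 0.86]]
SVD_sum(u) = [[0.22, 0.21, -0.15], [-1.58, -1.52, 1.05], [-0.65, -0.62, 0.43]] + [[0.43, -0.34, 0.15],[0.18, -0.14, 0.06],[-0.29, 0.23, -0.1]] + [[0.00, 0.0, 0.0], [-0.0, -0.00, -0.0], [0.0, 0.0, 0.00]]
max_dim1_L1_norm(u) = 4.17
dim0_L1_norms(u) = [2.99, 2.18, 1.45]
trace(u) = -0.68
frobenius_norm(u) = 2.74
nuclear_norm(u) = 3.38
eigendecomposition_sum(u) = [[-0.04, -0.10, 0.06], [-0.65, -1.69, 1.05], [-0.16, -0.42, 0.26]] + [[0.69,-0.03,-0.05], [-0.75,0.03,0.06], [-0.79,0.03,0.06]] + [[0.0,  -0.0,  0.00],[0.00,  -0.00,  0.01],[0.01,  -0.00,  0.01]]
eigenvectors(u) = [[0.06, 0.53, 0.09],[0.97, -0.58, 0.5],[0.24, -0.61, 0.86]]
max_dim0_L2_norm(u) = 1.81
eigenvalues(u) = [-1.47, 0.78, 0.01]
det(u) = -0.01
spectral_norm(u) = 2.65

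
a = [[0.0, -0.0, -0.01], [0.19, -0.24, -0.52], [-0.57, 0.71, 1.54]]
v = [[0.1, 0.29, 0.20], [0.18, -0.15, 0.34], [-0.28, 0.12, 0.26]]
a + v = [[0.10, 0.29, 0.19], [0.37, -0.39, -0.18], [-0.85, 0.83, 1.80]]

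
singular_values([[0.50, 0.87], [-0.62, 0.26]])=[1.01, 0.66]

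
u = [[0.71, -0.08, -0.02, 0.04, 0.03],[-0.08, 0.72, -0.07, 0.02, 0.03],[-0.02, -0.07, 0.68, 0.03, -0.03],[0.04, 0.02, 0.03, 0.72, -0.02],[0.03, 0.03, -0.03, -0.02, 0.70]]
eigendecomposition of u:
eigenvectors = [[-0.53,-0.5,0.26,-0.62,-0.13], [-0.58,0.72,0.01,-0.0,-0.39], [-0.49,-0.39,-0.63,0.45,0.0], [0.33,-0.22,-0.10,0.04,-0.91], [0.19,0.2,-0.72,-0.63,0.07]]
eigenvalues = [0.57, 0.82, 0.66, 0.75, 0.74]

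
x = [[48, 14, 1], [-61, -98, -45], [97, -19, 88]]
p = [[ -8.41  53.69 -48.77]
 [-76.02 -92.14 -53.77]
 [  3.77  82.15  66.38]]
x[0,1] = 14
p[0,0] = -8.41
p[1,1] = -92.14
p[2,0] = 3.77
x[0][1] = 14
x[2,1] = -19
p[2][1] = 82.15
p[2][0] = 3.77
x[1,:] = [-61, -98, -45]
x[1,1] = -98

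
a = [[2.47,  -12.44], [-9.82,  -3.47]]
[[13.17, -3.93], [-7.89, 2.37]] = a@[[1.1,-0.33], [-0.84,0.25]]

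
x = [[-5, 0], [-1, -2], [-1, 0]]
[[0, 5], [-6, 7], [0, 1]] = x @ [[0, -1], [3, -3]]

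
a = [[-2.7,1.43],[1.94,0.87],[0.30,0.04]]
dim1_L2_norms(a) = [3.06, 2.13, 0.3]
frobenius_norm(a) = 3.73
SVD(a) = [[-0.87, -0.5], [0.49, -0.86], [0.08, -0.07]] @ diag([3.4161912598978104, 1.5088529669248132]) @ [[0.97, -0.24], [-0.24, -0.97]]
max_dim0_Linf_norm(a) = 2.7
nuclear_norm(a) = 4.93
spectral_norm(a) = 3.42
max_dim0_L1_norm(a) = 4.94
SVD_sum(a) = [[-2.88, 0.7], [1.63, -0.4], [0.27, -0.07]] + [[0.18, 0.73],[0.31, 1.27],[0.03, 0.11]]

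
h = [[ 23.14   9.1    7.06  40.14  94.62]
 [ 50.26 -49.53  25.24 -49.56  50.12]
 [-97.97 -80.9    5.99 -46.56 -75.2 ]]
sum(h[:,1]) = -121.33000000000001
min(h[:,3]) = -49.56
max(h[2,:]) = 5.99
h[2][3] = -46.56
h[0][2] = 7.06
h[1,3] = -49.56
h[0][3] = 40.14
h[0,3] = 40.14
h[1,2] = 25.24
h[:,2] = [7.06, 25.24, 5.99]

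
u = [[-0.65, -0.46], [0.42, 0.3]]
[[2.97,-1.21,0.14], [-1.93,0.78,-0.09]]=u @ [[-2.31, 1.14, -1.18], [-3.2, 1.02, 1.36]]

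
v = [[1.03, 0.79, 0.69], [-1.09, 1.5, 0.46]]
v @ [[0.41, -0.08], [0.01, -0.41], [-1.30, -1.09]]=[[-0.47, -1.16], [-1.03, -1.03]]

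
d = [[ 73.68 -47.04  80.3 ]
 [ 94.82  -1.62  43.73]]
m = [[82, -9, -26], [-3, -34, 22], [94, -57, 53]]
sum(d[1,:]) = 136.92999999999998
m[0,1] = -9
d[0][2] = 80.3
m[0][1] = -9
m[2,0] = 94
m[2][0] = 94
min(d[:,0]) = 73.68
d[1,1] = -1.62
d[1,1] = -1.62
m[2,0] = 94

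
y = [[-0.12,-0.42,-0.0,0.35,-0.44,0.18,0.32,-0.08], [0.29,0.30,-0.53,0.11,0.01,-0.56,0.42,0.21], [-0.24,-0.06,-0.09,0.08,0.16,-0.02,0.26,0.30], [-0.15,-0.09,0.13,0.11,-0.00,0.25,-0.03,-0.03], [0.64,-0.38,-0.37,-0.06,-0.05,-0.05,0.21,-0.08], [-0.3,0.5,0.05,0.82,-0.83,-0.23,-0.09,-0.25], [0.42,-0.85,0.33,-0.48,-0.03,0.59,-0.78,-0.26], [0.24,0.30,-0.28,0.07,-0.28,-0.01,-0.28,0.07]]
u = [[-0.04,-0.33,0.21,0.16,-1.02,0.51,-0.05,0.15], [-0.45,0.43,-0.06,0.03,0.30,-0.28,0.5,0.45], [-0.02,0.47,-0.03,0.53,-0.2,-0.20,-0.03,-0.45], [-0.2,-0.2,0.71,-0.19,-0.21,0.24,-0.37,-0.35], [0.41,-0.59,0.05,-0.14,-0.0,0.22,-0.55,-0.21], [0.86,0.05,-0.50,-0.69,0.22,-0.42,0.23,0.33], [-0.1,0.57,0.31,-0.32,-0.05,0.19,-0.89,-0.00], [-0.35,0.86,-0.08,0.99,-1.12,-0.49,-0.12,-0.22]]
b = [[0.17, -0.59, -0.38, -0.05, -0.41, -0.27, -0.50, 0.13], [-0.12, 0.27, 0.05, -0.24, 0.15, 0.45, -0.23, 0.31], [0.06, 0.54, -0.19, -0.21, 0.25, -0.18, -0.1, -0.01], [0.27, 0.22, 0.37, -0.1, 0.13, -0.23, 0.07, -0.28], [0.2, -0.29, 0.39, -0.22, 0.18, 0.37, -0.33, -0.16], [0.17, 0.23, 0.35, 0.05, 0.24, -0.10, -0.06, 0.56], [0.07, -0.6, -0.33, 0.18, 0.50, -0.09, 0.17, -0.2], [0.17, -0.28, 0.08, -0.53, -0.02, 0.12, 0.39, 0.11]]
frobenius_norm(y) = 2.70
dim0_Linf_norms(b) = [0.27, 0.6, 0.39, 0.53, 0.5, 0.45, 0.5, 0.56]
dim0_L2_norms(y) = [0.96, 1.22, 0.8, 1.03, 0.99, 0.9, 1.04, 0.53]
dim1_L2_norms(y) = [0.81, 1.0, 0.51, 0.35, 0.87, 1.35, 1.5, 0.63]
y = b @ u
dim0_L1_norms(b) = [1.23, 3.02, 2.14, 1.58, 1.88, 1.81, 1.85, 1.76]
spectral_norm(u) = 2.21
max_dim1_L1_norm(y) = 3.74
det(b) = -0.00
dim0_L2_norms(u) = [1.13, 1.4, 0.95, 1.39, 1.59, 0.97, 1.25, 0.87]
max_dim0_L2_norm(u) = 1.59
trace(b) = 0.51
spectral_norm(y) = 1.87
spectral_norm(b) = 1.28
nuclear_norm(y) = 5.75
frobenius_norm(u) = 3.44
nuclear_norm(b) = 5.75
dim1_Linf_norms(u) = [1.02, 0.5, 0.53, 0.71, 0.59, 0.86, 0.89, 1.12]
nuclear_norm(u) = 7.98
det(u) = -0.03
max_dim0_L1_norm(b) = 3.02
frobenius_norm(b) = 2.25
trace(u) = -1.36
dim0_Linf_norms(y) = [0.64, 0.85, 0.53, 0.82, 0.83, 0.59, 0.78, 0.3]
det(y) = 0.00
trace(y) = -0.79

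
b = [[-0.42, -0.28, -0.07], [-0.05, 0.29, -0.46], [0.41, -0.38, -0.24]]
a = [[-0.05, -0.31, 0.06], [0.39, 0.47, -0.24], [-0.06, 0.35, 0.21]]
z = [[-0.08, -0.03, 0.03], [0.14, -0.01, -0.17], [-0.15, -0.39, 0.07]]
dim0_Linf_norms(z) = [0.15, 0.39, 0.17]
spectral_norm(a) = 0.74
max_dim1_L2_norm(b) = 0.61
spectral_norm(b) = 0.62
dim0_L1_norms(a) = [0.5, 1.13, 0.51]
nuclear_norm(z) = 0.68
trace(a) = 0.63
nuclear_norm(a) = 1.20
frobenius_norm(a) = 0.84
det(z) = 0.00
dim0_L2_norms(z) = [0.22, 0.39, 0.19]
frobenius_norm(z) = 0.49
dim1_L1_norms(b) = [0.77, 0.8, 1.03]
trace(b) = -0.37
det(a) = 0.02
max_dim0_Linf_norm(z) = 0.39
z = b @ a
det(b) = 0.17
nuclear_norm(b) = 1.66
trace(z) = -0.02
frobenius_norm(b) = 0.96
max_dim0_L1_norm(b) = 0.95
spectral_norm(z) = 0.44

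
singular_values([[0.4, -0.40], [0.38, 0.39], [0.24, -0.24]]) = [0.66, 0.54]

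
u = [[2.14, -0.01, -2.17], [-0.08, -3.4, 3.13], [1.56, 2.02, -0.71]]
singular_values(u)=[5.42, 2.49, 1.45]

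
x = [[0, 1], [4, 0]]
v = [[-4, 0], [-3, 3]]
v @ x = [[0, -4], [12, -3]]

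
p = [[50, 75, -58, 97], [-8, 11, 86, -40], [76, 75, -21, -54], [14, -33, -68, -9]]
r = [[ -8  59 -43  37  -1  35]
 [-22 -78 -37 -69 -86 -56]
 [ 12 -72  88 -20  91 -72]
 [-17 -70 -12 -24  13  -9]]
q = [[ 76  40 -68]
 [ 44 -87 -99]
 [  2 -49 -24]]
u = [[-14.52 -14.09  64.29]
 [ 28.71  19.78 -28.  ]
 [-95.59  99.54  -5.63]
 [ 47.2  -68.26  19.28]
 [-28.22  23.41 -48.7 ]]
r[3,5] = -9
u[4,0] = -28.22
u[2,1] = 99.54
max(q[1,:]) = 44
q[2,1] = -49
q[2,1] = -49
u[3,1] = -68.26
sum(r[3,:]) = -119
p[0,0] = 50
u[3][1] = -68.26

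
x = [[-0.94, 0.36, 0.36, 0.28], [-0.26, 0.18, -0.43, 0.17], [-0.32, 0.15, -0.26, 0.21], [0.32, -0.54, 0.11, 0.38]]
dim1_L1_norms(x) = [1.94, 1.04, 0.94, 1.35]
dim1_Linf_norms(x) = [0.94, 0.43, 0.32, 0.54]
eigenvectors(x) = [[0.71+0.00j, 0.71-0.00j, -0.25+0.00j, (0.49+0j)],[0.42+0.27j, 0.42-0.27j, -0.07+0.00j, (0.69+0j)],[(0.43+0.21j), (0.43-0.21j), (-0.18+0j), 0.20+0.00j],[(-0.08+0.11j), (-0.08-0.11j), -0.95+0.00j, (0.5+0j)]]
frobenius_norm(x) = 1.52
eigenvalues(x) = [(-0.54+0.29j), (-0.54-0.29j), (0.45+0j), (-0.01+0j)]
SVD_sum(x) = [[-0.9, 0.50, 0.07, 0.17], [-0.27, 0.15, 0.02, 0.05], [-0.31, 0.17, 0.02, 0.06], [0.4, -0.22, -0.03, -0.07]] + [[-0.04, -0.15, 0.27, 0.14], [0.04, 0.14, -0.26, -0.13], [0.02, 0.07, -0.12, -0.06], [-0.05, -0.20, 0.35, 0.18]] + [[0.0, 0.01, 0.02, -0.03], [-0.03, -0.11, -0.19, 0.25], [-0.02, -0.09, -0.16, 0.21], [-0.03, -0.12, -0.21, 0.28]] + [[-0.0, -0.00, -0.0, -0.0], [-0.00, -0.0, -0.0, -0.00], [0.00, 0.0, 0.00, 0.0], [-0.0, -0.00, -0.0, -0.0]]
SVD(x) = [[-0.84, 0.52, 0.06, 0.13], [-0.25, -0.49, -0.58, 0.60], [-0.29, -0.23, -0.49, -0.79], [0.38, 0.67, -0.64, 0.07]] @ diag([1.2438478076625767, 0.6654740478788904, 0.5762641182227315, 0.002566908970678056]) @ [[0.86, -0.48, -0.06, -0.16], [-0.11, -0.44, 0.79, 0.40], [0.09, 0.33, 0.57, -0.75], [-0.49, -0.68, -0.2, -0.51]]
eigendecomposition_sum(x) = [[-0.48-0.41j, 0.24+0.09j, (0.13+0.81j), (0.09-0.05j)], [-0.13-0.43j, (0.11+0.15j), -0.23+0.53j, (0.07+0j)], [-0.17-0.39j, (0.12+0.13j), -0.17+0.53j, 0.07-0.00j], [0.12-0.02j, (-0.04+0.03j), -0.14-0.08j, -0.00+0.02j]] + [[(-0.48+0.41j), (0.24-0.09j), 0.13-0.81j, (0.09+0.05j)], [(-0.13+0.43j), 0.11-0.15j, -0.23-0.53j, (0.07-0j)], [(-0.17+0.39j), 0.12-0.13j, (-0.17-0.53j), (0.07+0j)], [0.12+0.02j, -0.04-0.03j, (-0.14+0.08j), -0.00-0.02j]] + [[0.02+0.00j, -0.12+0.00j, 0.10-0.00j, (0.1+0j)],[(0.01+0j), (-0.03+0j), (0.03-0j), 0.03+0.00j],[(0.02+0j), (-0.09+0j), 0.07-0.00j, 0.07+0.00j],[0.09+0.00j, -0.45+0.00j, (0.38-0j), (0.39+0j)]] + [[(-0+0j), -0.01+0.00j, 0.01-0.00j, -0.00+0.00j], [(-0+0j), (-0.01+0j), (0.01-0j), (-0+0j)], [-0.00+0.00j, -0.00+0.00j, -0j, (-0+0j)], [(-0+0j), (-0.01+0j), (0.01-0j), -0.00+0.00j]]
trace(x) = -0.64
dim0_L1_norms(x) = [1.84, 1.23, 1.16, 1.04]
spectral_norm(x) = 1.24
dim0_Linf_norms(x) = [0.94, 0.54, 0.43, 0.38]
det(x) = -0.00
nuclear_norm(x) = 2.49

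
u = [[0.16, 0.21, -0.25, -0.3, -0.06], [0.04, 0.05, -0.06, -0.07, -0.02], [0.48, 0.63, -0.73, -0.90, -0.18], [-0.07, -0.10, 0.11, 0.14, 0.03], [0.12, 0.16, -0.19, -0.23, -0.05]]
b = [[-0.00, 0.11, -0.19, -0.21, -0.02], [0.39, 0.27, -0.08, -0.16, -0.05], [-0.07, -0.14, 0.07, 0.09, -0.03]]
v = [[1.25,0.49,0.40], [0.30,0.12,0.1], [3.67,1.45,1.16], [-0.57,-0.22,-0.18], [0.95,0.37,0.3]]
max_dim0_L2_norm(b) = 0.4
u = v @ b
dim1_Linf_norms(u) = [0.3, 0.07, 0.9, 0.14, 0.23]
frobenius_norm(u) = 1.56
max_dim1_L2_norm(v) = 4.11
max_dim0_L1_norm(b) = 0.52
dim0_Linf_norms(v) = [3.67, 1.45, 1.16]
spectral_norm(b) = 0.57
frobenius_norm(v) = 4.53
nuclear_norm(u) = 1.58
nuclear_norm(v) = 4.54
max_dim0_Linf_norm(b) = 0.39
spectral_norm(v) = 4.53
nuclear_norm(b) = 0.88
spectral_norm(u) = 1.56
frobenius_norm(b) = 0.62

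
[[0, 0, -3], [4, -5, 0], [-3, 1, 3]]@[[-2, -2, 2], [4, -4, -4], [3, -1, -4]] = [[-9, 3, 12], [-28, 12, 28], [19, -1, -22]]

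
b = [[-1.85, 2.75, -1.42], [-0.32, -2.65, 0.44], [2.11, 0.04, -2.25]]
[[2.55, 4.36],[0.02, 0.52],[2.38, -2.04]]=b @ [[-0.5, -1.87], [-0.2, -0.11], [-1.53, -0.85]]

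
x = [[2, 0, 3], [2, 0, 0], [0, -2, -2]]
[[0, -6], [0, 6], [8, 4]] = x @ [[0, 3], [-4, 2], [0, -4]]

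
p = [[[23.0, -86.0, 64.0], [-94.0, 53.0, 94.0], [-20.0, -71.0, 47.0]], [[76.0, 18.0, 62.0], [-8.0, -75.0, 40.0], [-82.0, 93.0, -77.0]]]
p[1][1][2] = 40.0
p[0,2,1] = -71.0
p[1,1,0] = -8.0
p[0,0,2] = 64.0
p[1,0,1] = 18.0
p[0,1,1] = 53.0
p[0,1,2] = 94.0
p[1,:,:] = [[76.0, 18.0, 62.0], [-8.0, -75.0, 40.0], [-82.0, 93.0, -77.0]]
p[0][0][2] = 64.0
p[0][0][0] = 23.0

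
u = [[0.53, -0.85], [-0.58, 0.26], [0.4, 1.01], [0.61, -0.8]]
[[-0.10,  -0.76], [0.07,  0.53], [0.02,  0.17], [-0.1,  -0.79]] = u @ [[-0.09, -0.71], [0.06, 0.45]]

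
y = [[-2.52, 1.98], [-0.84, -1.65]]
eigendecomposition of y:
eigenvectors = [[(0.84+0j), (0.84-0j)], [(0.18+0.51j), 0.18-0.51j]]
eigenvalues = [(-2.08+1.21j), (-2.08-1.21j)]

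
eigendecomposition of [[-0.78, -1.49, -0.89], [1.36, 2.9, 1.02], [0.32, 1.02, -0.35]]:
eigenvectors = [[-0.46,0.91,0.63], [0.85,-0.36,-0.42], [0.26,-0.20,0.65]]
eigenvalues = [2.47, 0.0, -0.7]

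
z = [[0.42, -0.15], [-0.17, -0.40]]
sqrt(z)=[[(0.65+0.02j), -0.11+0.11j],[-0.13+0.13j, (0.02+0.63j)]]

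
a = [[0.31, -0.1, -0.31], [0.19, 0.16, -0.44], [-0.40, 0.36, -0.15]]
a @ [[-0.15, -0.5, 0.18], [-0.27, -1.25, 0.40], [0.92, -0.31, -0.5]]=[[-0.3, 0.07, 0.17], [-0.48, -0.16, 0.32], [-0.18, -0.20, 0.15]]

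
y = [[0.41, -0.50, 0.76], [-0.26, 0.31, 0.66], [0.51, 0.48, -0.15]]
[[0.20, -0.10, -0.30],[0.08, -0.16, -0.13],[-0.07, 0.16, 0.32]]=y @[[0.01, 0.19, 0.22], [-0.11, 0.06, 0.35], [0.18, -0.2, -0.28]]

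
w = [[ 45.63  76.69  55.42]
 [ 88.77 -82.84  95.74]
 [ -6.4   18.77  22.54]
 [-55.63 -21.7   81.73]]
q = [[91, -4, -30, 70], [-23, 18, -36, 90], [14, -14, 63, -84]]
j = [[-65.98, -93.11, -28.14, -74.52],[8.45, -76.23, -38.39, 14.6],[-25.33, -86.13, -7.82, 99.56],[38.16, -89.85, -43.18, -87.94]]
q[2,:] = [14, -14, 63, -84]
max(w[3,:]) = 81.73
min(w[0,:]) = 45.63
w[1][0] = 88.77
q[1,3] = 90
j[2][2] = -7.82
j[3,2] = -43.18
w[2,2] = 22.54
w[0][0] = 45.63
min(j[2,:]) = -86.13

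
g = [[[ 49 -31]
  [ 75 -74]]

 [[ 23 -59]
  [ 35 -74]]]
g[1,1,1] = -74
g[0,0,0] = 49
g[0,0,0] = 49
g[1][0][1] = -59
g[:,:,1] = [[-31, -74], [-59, -74]]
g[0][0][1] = -31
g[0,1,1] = -74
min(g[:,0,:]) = -59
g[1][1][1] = -74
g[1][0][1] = -59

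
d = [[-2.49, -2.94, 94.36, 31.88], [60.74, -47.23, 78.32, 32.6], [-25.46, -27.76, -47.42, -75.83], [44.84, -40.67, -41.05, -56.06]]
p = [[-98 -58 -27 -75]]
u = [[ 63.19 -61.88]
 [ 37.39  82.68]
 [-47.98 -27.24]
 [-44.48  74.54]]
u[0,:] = [63.19, -61.88]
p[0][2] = -27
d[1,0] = 60.74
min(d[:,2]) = -47.42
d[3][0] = 44.84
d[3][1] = -40.67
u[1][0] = 37.39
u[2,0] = -47.98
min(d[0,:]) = -2.94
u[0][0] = 63.19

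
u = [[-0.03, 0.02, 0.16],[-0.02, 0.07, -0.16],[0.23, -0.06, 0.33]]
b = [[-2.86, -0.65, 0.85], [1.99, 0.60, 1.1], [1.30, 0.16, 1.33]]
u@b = [[0.33, 0.06, 0.21], [-0.01, 0.03, -0.15], [-0.35, -0.13, 0.57]]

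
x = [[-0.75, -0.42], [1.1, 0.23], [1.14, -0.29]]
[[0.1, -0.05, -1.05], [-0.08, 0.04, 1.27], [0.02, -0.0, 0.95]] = x@ [[-0.03,0.02,1.01], [-0.19,0.09,0.7]]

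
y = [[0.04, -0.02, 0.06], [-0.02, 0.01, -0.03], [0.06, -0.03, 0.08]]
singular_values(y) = [0.13, 0.0, 0.0]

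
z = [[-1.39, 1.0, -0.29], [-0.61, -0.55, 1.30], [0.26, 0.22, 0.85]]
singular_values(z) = [1.78, 1.62, 0.66]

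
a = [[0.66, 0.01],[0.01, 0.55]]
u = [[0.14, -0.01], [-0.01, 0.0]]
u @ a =[[0.09, -0.0],[-0.01, -0.0]]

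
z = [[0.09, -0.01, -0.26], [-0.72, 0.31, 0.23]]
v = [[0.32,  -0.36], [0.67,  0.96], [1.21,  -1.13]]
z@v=[[-0.29, 0.25], [0.26, 0.3]]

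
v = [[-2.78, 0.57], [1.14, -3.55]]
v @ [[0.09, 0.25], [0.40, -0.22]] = [[-0.02, -0.82],[-1.32, 1.07]]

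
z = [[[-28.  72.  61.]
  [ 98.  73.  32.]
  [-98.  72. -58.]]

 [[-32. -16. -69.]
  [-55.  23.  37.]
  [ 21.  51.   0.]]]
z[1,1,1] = 23.0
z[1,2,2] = 0.0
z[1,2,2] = 0.0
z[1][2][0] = 21.0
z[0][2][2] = -58.0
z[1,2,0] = 21.0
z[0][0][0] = -28.0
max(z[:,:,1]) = 73.0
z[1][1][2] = 37.0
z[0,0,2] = 61.0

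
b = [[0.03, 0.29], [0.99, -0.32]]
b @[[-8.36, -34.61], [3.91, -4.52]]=[[0.88, -2.35], [-9.53, -32.82]]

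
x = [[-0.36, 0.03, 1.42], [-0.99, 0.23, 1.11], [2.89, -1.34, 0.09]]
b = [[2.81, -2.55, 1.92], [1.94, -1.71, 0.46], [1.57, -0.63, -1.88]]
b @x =[[7.06, -3.08, 1.33], [2.32, -0.95, 0.90], [-5.37, 2.42, 1.36]]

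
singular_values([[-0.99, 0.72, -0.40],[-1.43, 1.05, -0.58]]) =[2.27, 0.0]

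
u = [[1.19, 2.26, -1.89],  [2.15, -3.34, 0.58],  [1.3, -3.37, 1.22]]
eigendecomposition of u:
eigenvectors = [[-0.13, 0.93, 0.49], [0.77, 0.36, 0.42], [0.62, -0.02, 0.76]]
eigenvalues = [-3.23, 2.12, 0.18]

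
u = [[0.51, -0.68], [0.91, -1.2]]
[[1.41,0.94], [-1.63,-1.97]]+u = [[1.92,0.26], [-0.72,-3.17]]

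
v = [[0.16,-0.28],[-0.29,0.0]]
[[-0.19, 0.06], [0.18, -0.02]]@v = [[-0.05, 0.05], [0.03, -0.05]]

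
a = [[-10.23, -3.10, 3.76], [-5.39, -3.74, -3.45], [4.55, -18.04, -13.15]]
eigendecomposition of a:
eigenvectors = [[0.33, -0.69, -0.55],[-0.59, -0.11, -0.0],[0.73, 0.71, 0.84]]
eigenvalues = [3.54, -14.64, -16.02]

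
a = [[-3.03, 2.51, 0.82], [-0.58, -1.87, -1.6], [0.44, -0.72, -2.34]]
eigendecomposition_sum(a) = [[(-1.11-0.8j), (-0.71+1.32j), (-2.6-2.09j)], [-0.31-0.81j, -0.84+0.45j, -0.65-2.01j], [0.05+0.42j, 0.45-0.12j, 0.07+1.03j]] + [[(-1.11+0.8j), (-0.71-1.32j), -2.60+2.09j], [(-0.31+0.81j), -0.84-0.45j, -0.65+2.01j], [(0.05-0.42j), 0.45+0.12j, (0.07-1.03j)]] + [[-0.81-0.00j, (3.93-0j), 6.03+0.00j], [0.04+0.00j, -0.19+0.00j, -0.30-0.00j], [0.33+0.00j, -1.62+0.00j, -2.49-0.00j]]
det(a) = -13.92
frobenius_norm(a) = 5.36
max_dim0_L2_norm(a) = 3.21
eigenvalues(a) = [(-1.87+0.69j), (-1.87-0.69j), (-3.49+0j)]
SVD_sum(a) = [[-2.02,2.54,1.87], [0.95,-1.19,-0.87], [1.02,-1.28,-0.94]] + [[-1.04, -0.09, -1.01], [-1.18, -0.10, -1.14], [-0.97, -0.08, -0.94]] + [[0.03, 0.05, -0.04], [-0.35, -0.58, 0.41], [0.39, 0.65, -0.46]]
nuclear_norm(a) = 8.31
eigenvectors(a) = [[(-0.82+0j), -0.82-0.00j, -0.92+0.00j],[-0.43-0.29j, -0.43+0.29j, (0.05+0j)],[(0.17+0.19j), 0.17-0.19j, 0.38+0.00j]]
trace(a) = -7.24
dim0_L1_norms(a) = [4.05, 5.1, 4.76]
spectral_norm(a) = 4.55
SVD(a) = [[-0.82, -0.56, 0.06], [0.39, -0.64, -0.67], [0.42, -0.53, 0.74]] @ diag([4.549022128986617, 2.574251233250034, 1.1890871532821972]) @ [[0.54, -0.68, -0.50], [0.72, 0.06, 0.69], [0.44, 0.73, -0.52]]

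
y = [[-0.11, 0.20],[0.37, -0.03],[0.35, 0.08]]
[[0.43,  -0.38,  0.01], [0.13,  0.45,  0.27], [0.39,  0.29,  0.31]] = y @ [[0.56,1.12,0.77], [2.46,-1.27,0.45]]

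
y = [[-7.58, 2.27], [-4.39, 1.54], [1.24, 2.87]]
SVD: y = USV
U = [[-0.86, -0.00], [-0.51, -0.07], [0.04, -1.0]]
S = [9.18, 3.11]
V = [[0.96, -0.29],[-0.29, -0.96]]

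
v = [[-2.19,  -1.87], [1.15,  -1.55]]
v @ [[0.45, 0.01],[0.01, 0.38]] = [[-1.0, -0.73], [0.50, -0.58]]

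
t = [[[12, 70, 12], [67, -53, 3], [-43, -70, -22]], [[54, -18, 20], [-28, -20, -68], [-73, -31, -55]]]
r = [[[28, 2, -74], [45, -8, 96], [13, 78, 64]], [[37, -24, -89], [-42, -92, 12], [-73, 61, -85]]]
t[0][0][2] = 12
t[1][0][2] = 20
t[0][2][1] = -70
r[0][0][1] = 2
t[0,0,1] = 70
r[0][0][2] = -74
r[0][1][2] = 96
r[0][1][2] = 96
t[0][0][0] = 12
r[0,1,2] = 96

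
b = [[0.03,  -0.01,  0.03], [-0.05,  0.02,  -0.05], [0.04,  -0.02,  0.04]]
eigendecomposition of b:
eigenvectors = [[0.40, -0.71, -0.63], [-0.7, -0.0, 0.26], [0.59, 0.71, 0.74]]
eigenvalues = [0.09, 0.0, -0.0]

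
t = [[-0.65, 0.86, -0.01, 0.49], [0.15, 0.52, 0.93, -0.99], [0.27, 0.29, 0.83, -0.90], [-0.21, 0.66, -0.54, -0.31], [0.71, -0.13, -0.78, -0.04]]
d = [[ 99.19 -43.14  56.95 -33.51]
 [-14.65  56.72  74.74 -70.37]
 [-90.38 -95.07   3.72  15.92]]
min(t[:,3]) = -0.994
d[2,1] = -95.07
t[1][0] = 0.148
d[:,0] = [99.19, -14.65, -90.38]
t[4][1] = -0.129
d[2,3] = 15.92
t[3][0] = -0.212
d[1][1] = 56.72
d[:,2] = [56.95, 74.74, 3.72]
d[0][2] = 56.95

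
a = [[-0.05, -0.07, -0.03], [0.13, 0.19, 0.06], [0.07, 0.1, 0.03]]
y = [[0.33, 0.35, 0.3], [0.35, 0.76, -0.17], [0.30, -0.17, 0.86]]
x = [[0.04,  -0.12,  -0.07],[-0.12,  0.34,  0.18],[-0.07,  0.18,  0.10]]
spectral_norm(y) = 1.00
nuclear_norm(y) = 1.96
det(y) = -0.00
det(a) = 0.00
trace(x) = 0.48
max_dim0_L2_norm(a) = 0.23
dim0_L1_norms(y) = [0.98, 1.28, 1.33]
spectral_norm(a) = 0.28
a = x @ y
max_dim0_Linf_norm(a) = 0.19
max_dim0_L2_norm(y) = 0.93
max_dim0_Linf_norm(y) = 0.86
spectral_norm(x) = 0.48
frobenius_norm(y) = 1.38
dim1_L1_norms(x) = [0.23, 0.64, 0.35]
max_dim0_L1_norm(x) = 0.64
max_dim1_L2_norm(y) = 0.93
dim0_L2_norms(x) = [0.14, 0.4, 0.22]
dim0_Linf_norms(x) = [0.12, 0.34, 0.18]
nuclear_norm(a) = 0.29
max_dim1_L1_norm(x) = 0.64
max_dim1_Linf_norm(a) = 0.19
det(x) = -0.00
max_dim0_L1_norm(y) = 1.33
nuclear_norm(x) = 0.49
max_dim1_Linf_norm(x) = 0.34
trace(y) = 1.95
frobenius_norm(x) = 0.48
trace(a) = 0.17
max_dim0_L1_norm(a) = 0.36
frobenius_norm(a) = 0.28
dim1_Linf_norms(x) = [0.12, 0.34, 0.18]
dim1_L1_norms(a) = [0.15, 0.38, 0.2]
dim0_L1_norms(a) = [0.25, 0.36, 0.12]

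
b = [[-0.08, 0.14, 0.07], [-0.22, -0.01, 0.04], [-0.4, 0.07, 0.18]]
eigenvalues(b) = [(0.02+0.2j), (0.02-0.2j), (0.06+0j)]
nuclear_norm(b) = 0.68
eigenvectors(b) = [[0.37-0.32j, 0.37+0.32j, 0.24+0.00j], [0.32+0.30j, (0.32-0.3j), (-0.23+0j)], [(0.76+0j), 0.76-0.00j, 0.94+0.00j]]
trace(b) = 0.09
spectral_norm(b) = 0.51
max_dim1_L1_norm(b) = 0.65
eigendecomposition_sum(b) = [[-0.03+0.13j,  0.08+0.02j,  (0.03-0.03j)], [(-0.12-0.02j),  -0.01+0.07j,  0.03+0.02j], [(-0.17+0.12j),  0.07+0.11j,  (0.06-0j)]] + [[(-0.03-0.13j), (0.08-0.02j), 0.03+0.03j], [(-0.12+0.02j), -0.01-0.07j, 0.03-0.02j], [-0.17-0.12j, (0.07-0.11j), (0.06+0j)]] + [[-0.02-0.00j, (-0.02-0j), (0.02+0j)],[0.02+0.00j, 0.02+0.00j, -0.01-0.00j],[-0.06-0.00j, -0.07-0.00j, 0.06+0.00j]]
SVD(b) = [[-0.24, 0.89, -0.38], [-0.42, -0.45, -0.79], [-0.87, -0.03, 0.48]] @ diag([0.5078515782179402, 0.13896659905473138, 0.03278809004362452]) @ [[0.91,  -0.18,  -0.38], [0.3,  0.91,  0.28], [0.29,  -0.36,  0.88]]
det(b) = 0.00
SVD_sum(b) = [[-0.11,0.02,0.05], [-0.19,0.04,0.08], [-0.4,0.08,0.17]] + [[0.04, 0.11, 0.03], [-0.02, -0.06, -0.02], [-0.0, -0.0, -0.00]] + [[-0.00, 0.00, -0.01], [-0.01, 0.01, -0.02], [0.00, -0.01, 0.01]]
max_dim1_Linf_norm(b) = 0.4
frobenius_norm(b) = 0.53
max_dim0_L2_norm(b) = 0.46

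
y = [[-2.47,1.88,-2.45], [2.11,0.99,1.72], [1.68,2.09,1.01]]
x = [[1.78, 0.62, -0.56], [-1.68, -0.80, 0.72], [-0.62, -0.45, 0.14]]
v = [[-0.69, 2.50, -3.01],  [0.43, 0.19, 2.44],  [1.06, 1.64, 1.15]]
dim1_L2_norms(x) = [1.97, 2.0, 0.78]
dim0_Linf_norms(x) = [1.78, 0.8, 0.72]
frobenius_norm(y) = 5.68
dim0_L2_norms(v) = [1.34, 3.0, 4.04]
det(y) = 1.11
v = x + y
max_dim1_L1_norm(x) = 3.2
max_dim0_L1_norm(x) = 4.08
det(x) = 0.10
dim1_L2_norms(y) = [3.95, 2.9, 2.87]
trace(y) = -0.47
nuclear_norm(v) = 7.63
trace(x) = 1.12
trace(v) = 0.65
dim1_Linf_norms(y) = [2.47, 2.11, 2.09]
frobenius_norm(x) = 2.91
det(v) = 6.32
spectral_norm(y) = 4.82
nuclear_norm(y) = 7.90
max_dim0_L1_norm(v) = 6.6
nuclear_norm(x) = 3.27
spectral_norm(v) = 4.45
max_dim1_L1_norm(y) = 6.8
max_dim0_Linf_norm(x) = 1.78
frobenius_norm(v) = 5.21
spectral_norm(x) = 2.89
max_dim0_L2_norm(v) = 4.04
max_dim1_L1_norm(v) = 6.2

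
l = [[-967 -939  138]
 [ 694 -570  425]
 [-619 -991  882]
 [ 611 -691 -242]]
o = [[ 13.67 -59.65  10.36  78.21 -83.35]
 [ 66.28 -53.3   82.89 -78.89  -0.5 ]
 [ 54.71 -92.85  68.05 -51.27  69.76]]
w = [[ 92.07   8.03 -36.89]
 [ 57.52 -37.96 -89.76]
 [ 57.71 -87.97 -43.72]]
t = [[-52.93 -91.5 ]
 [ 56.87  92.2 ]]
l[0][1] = -939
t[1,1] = 92.2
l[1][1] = -570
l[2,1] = -991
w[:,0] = [92.07, 57.52, 57.71]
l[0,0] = -967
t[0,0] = -52.93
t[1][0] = 56.87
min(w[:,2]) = -89.76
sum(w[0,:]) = 63.209999999999994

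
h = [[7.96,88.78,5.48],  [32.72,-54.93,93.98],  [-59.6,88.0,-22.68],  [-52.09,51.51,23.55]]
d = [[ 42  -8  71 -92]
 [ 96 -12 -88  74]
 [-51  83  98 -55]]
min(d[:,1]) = -12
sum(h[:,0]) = -71.01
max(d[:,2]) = 98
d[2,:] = [-51, 83, 98, -55]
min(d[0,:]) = -92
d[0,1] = -8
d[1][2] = -88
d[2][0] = -51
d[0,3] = -92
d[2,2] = 98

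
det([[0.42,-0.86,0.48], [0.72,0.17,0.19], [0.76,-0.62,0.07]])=-0.303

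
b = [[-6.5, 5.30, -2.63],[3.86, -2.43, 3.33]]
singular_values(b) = [10.32, 1.62]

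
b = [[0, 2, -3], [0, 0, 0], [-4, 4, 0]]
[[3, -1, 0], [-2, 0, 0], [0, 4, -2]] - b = [[3, -3, 3], [-2, 0, 0], [4, 0, -2]]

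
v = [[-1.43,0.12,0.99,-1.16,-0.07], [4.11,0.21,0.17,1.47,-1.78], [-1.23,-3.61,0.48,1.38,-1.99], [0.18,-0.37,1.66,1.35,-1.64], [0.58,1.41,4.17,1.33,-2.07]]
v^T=[[-1.43, 4.11, -1.23, 0.18, 0.58], [0.12, 0.21, -3.61, -0.37, 1.41], [0.99, 0.17, 0.48, 1.66, 4.17], [-1.16, 1.47, 1.38, 1.35, 1.33], [-0.07, -1.78, -1.99, -1.64, -2.07]]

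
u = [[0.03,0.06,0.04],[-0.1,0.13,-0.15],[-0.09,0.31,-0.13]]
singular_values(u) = [0.4, 0.12, 0.0]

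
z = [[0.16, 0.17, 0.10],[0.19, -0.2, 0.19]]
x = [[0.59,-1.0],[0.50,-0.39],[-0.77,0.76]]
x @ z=[[-0.1, 0.3, -0.13], [0.01, 0.16, -0.02], [0.02, -0.28, 0.07]]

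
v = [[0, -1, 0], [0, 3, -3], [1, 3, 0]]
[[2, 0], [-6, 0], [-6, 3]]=v@ [[0, 3], [-2, 0], [0, 0]]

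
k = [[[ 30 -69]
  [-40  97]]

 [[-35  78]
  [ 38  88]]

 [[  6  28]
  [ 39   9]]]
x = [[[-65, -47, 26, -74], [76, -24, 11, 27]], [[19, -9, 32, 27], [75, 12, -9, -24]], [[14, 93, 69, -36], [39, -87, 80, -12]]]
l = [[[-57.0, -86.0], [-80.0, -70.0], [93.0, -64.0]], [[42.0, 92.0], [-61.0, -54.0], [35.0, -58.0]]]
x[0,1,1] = -24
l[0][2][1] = -64.0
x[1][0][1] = -9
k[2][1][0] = 39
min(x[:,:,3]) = -74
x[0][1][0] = 76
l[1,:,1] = [92.0, -54.0, -58.0]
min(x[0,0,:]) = -74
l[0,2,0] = 93.0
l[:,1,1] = [-70.0, -54.0]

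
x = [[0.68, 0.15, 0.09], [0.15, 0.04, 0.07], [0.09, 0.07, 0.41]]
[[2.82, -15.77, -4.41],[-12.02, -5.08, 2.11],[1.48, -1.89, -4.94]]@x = [[-0.84, -0.52, -2.66], [-8.75, -1.86, -0.57], [0.28, -0.20, -2.02]]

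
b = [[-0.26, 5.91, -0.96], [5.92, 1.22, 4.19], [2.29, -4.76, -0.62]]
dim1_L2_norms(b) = [5.99, 7.35, 5.32]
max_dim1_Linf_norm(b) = 5.92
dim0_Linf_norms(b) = [5.92, 5.91, 4.19]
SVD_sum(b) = [[-2.43, 4.78, -1.09], [1.07, -2.10, 0.48], [2.25, -4.41, 1.00]] + [[1.53,1.03,1.11],[4.95,3.33,3.57],[-0.69,-0.46,-0.5]] + [[0.64, 0.10, -0.98], [-0.1, -0.02, 0.15], [0.73, 0.12, -1.13]]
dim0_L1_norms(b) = [8.47, 11.89, 5.77]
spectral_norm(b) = 7.82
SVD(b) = [[-0.7,-0.29,0.65],  [0.31,-0.95,-0.1],  [0.65,0.13,0.75]] @ diag([7.821972760256205, 7.340575713475364, 1.7963825685375492]) @ [[0.44, -0.87, 0.20],[-0.71, -0.48, -0.51],[0.54, 0.09, -0.83]]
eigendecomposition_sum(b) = [[(3.44+0j), 2.97+0.00j, (1.42+0j)], [3.32+0.00j, 2.86+0.00j, (1.37+0j)], [(-1.24-0j), (-1.07-0j), (-0.51-0j)]] + [[(-1.85-0.44j), (1.47-0.17j), (-1.19-1.69j)], [1.30-0.49j, (-0.82+0.7j), (1.41+0.54j)], [(1.76+2.08j), (-1.85-1.05j), (-0.05+2.96j)]] + [[-1.85+0.44j, 1.47+0.17j, -1.19+1.69j],[(1.3+0.49j), (-0.82-0.7j), 1.41-0.54j],[1.76-2.08j, -1.85+1.05j, -0.05-2.96j]]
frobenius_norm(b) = 10.88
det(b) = 103.14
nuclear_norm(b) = 16.96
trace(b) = 0.34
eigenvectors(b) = [[0.70+0.00j,-0.43+0.31j,-0.43-0.31j],[0.67+0.00j,0.13-0.36j,0.13+0.36j],[(-0.25+0j),(0.76+0j),(0.76-0j)]]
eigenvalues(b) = [(5.79+0j), (-2.73+3.22j), (-2.73-3.22j)]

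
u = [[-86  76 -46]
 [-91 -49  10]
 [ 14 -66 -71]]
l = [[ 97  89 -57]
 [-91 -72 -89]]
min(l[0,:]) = -57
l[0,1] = 89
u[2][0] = 14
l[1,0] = -91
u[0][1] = 76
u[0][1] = 76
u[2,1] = -66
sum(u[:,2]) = -107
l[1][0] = -91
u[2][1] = -66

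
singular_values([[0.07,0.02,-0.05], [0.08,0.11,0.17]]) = [0.22, 0.09]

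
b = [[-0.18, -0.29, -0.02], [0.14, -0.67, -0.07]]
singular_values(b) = [0.74, 0.22]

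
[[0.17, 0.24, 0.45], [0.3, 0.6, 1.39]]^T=[[0.17, 0.3], [0.24, 0.6], [0.45, 1.39]]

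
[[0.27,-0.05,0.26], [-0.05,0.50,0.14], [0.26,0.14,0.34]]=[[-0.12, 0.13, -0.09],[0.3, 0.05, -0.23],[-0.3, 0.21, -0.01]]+[[0.39, -0.18, 0.35], [-0.35, 0.45, 0.37], [0.56, -0.07, 0.35]]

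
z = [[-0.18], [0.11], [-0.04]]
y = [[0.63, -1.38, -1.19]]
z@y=[[-0.11, 0.25, 0.21], [0.07, -0.15, -0.13], [-0.03, 0.06, 0.05]]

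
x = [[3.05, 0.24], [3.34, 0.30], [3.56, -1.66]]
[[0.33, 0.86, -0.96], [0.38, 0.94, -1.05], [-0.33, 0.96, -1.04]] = x @ [[0.08, 0.28, -0.31], [0.37, 0.02, -0.04]]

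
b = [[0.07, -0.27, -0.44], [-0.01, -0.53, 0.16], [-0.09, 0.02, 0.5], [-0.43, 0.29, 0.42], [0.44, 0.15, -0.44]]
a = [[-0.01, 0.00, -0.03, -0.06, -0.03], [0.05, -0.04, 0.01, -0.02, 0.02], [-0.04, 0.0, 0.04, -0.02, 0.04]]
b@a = [[0.00, 0.01, -0.02, 0.01, -0.03],[-0.03, 0.02, 0.00, 0.01, -0.00],[-0.02, -0.0, 0.02, -0.01, 0.02],[0.00, -0.01, 0.03, 0.01, 0.04],[0.02, -0.01, -0.03, -0.02, -0.03]]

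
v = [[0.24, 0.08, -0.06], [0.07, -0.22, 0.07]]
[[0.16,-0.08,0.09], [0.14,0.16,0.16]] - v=[[-0.08, -0.16, 0.15], [0.07, 0.38, 0.09]]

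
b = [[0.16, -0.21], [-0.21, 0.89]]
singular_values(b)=[0.95, 0.1]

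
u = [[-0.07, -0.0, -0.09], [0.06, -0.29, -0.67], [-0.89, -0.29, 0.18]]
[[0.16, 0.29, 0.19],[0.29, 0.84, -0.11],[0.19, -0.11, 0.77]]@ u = [[-0.16, -0.14, -0.17],  [0.13, -0.21, -0.61],  [-0.71, -0.19, 0.20]]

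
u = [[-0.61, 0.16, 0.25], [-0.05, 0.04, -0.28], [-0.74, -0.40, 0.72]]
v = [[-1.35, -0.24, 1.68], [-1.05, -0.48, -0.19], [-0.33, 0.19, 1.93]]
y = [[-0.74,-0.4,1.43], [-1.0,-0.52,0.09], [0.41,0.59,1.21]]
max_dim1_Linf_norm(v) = 1.93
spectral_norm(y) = 1.94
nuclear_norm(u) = 1.86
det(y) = -0.53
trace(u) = 0.15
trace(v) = 0.10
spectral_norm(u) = 1.24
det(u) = 0.10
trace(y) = -0.05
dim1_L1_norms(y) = [2.57, 1.61, 2.21]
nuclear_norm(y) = 3.61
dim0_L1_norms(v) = [2.73, 0.91, 3.8]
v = y + u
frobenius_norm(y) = 2.45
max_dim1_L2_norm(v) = 2.17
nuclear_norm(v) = 4.24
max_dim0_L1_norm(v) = 3.8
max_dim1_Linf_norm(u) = 0.74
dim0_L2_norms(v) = [1.74, 0.57, 2.57]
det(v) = 0.10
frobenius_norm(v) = 3.15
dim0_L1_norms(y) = [2.15, 1.51, 2.73]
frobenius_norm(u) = 1.33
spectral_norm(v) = 2.84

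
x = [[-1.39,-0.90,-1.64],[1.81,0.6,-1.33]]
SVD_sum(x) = [[-1.61, -0.76, -0.17],[1.59, 0.75, 0.17]] + [[0.22, -0.14, -1.47], [0.22, -0.15, -1.5]]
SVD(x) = [[-0.71, 0.70], [0.70, 0.71]] @ diag([2.5086155286184297, 2.1315600225127307]) @ [[0.90, 0.42, 0.09], [0.15, -0.1, -0.98]]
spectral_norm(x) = 2.51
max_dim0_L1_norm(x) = 3.2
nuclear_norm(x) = 4.64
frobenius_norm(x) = 3.29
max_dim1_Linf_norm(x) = 1.81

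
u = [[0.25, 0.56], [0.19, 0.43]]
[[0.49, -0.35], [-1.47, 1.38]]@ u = [[0.06, 0.12], [-0.11, -0.23]]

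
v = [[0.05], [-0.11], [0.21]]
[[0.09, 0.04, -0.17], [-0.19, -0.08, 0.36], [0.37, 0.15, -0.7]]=v @[[1.76, 0.73, -3.31]]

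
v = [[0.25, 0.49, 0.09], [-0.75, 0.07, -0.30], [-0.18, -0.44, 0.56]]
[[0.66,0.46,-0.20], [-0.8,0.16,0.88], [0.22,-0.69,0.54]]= v@[[0.66, 0.06, -1.42], [0.78, 0.99, 0.20], [1.21, -0.44, 0.66]]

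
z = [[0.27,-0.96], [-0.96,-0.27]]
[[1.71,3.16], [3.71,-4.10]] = z@[[-3.12,4.82], [-2.66,-1.94]]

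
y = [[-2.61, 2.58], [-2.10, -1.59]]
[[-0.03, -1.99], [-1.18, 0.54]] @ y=[[4.26, 3.09], [1.95, -3.90]]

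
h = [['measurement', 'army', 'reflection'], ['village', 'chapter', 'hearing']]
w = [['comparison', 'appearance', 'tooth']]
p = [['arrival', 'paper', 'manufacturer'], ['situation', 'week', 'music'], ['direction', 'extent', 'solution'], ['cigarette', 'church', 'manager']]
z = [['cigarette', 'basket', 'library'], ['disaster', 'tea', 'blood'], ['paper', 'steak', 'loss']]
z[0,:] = ['cigarette', 'basket', 'library']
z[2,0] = 'paper'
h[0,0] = 'measurement'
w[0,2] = 'tooth'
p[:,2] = ['manufacturer', 'music', 'solution', 'manager']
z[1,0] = 'disaster'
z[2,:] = ['paper', 'steak', 'loss']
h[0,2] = 'reflection'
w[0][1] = 'appearance'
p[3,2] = 'manager'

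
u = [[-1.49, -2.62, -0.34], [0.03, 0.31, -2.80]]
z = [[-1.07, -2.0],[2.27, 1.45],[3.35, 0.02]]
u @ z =[[-5.49,-0.83], [-8.71,0.33]]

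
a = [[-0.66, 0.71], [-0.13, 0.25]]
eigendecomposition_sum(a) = [[-0.64,  0.57], [-0.1,  0.09]] + [[-0.02, 0.14], [-0.03, 0.16]]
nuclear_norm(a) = 1.08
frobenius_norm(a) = 1.01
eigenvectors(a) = [[-0.99, -0.67], [-0.16, -0.75]]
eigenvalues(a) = [-0.54, 0.13]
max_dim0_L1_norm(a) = 0.96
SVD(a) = [[-0.96, -0.27],[-0.27, 0.96]] @ diag([1.0069196105180613, 0.07220040134345562]) @ [[0.67, -0.75], [0.75, 0.67]]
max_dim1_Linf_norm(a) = 0.71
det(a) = -0.07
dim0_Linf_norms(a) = [0.66, 0.71]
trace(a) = -0.41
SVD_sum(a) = [[-0.65, 0.72],  [-0.18, 0.20]] + [[-0.01, -0.01], [0.05, 0.05]]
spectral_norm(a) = 1.01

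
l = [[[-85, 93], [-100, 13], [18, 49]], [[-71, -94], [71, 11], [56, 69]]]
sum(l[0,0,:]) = 8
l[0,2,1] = 49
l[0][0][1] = 93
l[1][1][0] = 71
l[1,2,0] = 56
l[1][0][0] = -71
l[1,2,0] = 56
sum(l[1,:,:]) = 42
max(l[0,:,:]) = 93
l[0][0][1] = 93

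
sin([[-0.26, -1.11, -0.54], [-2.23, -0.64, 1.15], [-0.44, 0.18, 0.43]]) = [[0.01, -0.57, -0.38], [-1.16, -0.18, 0.69], [-0.27, 0.13, 0.28]]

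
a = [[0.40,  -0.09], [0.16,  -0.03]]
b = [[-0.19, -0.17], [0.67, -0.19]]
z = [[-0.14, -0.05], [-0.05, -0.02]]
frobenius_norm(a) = 0.44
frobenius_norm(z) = 0.16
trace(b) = -0.38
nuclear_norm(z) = 0.16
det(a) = 0.00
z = a @ b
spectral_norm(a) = 0.44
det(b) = 0.15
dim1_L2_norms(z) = [0.15, 0.05]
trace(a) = 0.37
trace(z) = -0.16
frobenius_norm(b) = 0.74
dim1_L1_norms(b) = [0.36, 0.86]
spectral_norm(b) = 0.71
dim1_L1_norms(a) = [0.49, 0.19]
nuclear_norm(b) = 0.92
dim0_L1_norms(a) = [0.56, 0.12]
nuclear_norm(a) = 0.45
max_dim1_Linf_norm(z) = 0.14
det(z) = 0.00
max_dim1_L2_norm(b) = 0.7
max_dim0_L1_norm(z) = 0.19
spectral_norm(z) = 0.16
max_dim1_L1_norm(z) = 0.19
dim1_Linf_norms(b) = [0.19, 0.67]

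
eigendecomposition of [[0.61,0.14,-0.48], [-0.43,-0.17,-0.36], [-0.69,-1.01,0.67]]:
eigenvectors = [[0.18, 0.83, -0.62], [0.72, -0.56, -0.01], [0.67, 0.04, 0.79]]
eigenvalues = [-0.61, 0.49, 1.23]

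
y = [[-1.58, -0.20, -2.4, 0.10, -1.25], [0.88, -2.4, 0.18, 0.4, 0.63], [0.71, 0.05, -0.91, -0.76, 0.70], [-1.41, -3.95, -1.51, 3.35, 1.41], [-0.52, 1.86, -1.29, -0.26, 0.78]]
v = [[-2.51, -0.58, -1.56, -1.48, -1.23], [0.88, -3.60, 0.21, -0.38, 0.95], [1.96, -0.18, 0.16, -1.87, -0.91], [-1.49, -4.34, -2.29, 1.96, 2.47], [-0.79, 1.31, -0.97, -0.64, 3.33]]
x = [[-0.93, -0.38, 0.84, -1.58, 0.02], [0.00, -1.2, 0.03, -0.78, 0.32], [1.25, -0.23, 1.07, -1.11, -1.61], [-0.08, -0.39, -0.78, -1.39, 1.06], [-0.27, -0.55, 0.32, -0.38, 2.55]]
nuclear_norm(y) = 13.58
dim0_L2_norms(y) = [2.46, 4.99, 3.25, 3.47, 2.25]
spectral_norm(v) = 6.80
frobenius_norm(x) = 4.89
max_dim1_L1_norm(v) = 12.55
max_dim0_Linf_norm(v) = 4.34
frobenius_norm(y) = 7.65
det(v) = -272.57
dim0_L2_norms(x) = [1.58, 1.45, 1.6, 2.53, 3.21]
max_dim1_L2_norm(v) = 6.02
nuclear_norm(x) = 9.66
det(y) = -1.58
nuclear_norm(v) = 18.47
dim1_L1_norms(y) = [5.53, 4.49, 3.13, 11.63, 4.71]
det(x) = -13.01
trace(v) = -0.66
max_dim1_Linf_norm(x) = 2.55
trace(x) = 0.10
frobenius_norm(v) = 9.32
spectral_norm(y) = 6.18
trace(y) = -0.76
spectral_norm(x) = 3.48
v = x + y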